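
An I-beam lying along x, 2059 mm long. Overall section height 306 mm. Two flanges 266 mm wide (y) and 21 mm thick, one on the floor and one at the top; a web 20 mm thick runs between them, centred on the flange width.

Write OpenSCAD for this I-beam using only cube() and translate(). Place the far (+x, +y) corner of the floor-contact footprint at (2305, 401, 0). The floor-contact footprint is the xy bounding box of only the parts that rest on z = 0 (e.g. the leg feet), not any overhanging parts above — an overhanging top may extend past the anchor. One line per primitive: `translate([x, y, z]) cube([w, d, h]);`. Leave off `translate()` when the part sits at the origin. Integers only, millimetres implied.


translate([246, 135, 0]) cube([2059, 266, 21]);
translate([246, 258, 21]) cube([2059, 20, 264]);
translate([246, 135, 285]) cube([2059, 266, 21]);


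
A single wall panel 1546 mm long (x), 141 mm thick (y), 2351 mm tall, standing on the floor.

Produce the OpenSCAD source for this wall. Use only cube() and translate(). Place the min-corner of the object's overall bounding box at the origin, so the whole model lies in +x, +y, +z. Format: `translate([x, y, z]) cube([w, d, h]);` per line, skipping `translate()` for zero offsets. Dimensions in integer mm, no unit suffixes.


cube([1546, 141, 2351]);


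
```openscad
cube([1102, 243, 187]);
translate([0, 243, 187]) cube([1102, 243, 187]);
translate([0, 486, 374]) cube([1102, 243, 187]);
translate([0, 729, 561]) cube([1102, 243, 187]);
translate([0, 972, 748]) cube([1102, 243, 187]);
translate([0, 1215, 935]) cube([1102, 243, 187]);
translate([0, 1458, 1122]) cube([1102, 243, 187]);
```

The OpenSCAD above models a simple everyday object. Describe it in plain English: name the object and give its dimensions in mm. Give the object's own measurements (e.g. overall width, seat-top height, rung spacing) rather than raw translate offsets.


A straight staircase of 7 solid steps. Each step is 1102 mm wide (x), 243 mm deep (y, the going) and 187 mm tall (the rise). The first step rests on the floor; each subsequent step sits one going further in +y and one rise higher in +z, directly behind and above the previous step with no overlap.


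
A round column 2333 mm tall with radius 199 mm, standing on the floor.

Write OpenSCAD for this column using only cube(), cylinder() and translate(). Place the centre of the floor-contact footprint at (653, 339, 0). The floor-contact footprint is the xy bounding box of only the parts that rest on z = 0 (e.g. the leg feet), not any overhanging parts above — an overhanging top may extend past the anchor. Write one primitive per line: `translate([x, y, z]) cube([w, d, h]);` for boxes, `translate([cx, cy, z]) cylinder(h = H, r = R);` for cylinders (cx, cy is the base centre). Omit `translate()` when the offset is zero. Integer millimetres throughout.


translate([653, 339, 0]) cylinder(h = 2333, r = 199);


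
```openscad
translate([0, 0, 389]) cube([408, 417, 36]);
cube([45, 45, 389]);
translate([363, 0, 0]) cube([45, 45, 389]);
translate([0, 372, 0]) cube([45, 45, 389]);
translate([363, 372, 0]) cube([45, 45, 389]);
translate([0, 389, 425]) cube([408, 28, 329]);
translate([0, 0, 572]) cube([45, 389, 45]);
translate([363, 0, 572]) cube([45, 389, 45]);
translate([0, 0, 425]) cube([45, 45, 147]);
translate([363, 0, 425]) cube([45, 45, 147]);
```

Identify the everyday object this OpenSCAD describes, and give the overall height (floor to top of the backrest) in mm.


A chair. The overall height is 754 mm.

A slab on four corner posts with a tall panel at the back — a chair. The seat slab sits at z = 389 with thickness 36, and the 329 mm backrest starts at the seat top, so the overall height is 389 + 36 + 329 = 754 mm.


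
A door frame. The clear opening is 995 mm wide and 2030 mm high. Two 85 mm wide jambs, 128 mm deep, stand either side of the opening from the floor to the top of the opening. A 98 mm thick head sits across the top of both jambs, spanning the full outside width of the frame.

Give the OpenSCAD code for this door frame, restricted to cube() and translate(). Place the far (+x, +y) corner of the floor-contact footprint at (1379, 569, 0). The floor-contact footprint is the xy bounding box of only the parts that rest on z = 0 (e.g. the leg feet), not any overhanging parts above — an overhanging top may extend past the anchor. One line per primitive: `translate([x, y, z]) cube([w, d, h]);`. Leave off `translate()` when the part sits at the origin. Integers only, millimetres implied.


translate([214, 441, 0]) cube([85, 128, 2030]);
translate([1294, 441, 0]) cube([85, 128, 2030]);
translate([214, 441, 2030]) cube([1165, 128, 98]);


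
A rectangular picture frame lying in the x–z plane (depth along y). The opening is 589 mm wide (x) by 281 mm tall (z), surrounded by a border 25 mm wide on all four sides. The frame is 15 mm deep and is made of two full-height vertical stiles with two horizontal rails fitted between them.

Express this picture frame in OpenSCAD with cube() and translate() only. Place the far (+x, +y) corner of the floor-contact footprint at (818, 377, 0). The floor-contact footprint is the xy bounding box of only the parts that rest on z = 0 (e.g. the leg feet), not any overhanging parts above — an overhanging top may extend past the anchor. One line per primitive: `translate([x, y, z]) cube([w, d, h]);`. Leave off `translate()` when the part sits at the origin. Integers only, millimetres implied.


translate([179, 362, 0]) cube([25, 15, 331]);
translate([793, 362, 0]) cube([25, 15, 331]);
translate([204, 362, 0]) cube([589, 15, 25]);
translate([204, 362, 306]) cube([589, 15, 25]);


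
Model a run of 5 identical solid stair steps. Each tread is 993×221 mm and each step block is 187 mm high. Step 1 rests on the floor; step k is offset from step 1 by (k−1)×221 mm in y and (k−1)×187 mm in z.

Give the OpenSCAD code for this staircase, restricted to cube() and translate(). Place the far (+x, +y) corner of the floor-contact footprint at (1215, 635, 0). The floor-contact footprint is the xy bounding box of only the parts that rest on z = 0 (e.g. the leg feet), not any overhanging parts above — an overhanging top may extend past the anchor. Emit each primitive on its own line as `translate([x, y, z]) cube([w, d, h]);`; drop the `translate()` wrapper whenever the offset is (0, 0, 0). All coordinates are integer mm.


translate([222, 414, 0]) cube([993, 221, 187]);
translate([222, 635, 187]) cube([993, 221, 187]);
translate([222, 856, 374]) cube([993, 221, 187]);
translate([222, 1077, 561]) cube([993, 221, 187]);
translate([222, 1298, 748]) cube([993, 221, 187]);


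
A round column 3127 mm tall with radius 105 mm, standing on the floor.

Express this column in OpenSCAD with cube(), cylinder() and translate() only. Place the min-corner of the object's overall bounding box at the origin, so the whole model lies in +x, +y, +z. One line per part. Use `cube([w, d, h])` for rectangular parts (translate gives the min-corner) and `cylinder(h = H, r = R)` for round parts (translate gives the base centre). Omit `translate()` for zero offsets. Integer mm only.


translate([105, 105, 0]) cylinder(h = 3127, r = 105);


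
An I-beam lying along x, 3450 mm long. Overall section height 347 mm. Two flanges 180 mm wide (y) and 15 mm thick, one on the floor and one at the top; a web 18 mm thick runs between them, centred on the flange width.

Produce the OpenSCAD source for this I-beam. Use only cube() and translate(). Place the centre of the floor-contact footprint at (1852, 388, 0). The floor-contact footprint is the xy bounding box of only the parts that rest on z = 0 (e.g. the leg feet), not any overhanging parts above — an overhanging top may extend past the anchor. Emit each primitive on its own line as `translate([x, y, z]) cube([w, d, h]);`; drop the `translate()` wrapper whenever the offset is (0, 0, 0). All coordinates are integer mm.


translate([127, 298, 0]) cube([3450, 180, 15]);
translate([127, 379, 15]) cube([3450, 18, 317]);
translate([127, 298, 332]) cube([3450, 180, 15]);


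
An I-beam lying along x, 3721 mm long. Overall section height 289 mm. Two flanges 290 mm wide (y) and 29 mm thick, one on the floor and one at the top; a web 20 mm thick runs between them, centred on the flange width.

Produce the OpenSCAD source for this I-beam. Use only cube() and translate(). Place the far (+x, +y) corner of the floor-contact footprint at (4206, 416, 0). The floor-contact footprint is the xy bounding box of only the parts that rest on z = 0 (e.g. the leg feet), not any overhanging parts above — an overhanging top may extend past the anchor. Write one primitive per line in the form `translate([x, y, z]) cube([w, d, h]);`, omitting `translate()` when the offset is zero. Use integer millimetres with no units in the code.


translate([485, 126, 0]) cube([3721, 290, 29]);
translate([485, 261, 29]) cube([3721, 20, 231]);
translate([485, 126, 260]) cube([3721, 290, 29]);


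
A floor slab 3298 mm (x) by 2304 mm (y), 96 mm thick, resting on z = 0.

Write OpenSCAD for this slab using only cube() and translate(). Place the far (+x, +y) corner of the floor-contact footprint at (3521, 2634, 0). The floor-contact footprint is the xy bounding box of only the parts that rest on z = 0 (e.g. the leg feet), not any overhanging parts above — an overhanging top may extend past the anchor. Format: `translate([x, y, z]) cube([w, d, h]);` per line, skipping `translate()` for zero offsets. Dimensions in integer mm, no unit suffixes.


translate([223, 330, 0]) cube([3298, 2304, 96]);


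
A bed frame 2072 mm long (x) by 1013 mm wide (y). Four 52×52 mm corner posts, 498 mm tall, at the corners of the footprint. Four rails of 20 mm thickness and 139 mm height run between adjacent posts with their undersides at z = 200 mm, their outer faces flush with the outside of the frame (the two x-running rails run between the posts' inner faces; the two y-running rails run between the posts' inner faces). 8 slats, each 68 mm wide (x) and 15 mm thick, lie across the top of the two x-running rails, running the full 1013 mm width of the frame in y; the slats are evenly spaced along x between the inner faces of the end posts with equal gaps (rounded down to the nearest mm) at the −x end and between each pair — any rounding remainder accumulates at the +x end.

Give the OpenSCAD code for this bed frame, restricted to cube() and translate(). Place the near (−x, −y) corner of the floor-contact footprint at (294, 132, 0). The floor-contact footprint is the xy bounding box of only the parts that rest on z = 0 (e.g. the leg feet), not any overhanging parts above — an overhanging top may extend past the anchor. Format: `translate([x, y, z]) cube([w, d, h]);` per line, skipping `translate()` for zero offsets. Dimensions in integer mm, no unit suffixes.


translate([294, 132, 0]) cube([52, 52, 498]);
translate([294, 1093, 0]) cube([52, 52, 498]);
translate([2314, 132, 0]) cube([52, 52, 498]);
translate([2314, 1093, 0]) cube([52, 52, 498]);
translate([346, 132, 200]) cube([1968, 20, 139]);
translate([346, 1125, 200]) cube([1968, 20, 139]);
translate([294, 184, 200]) cube([20, 909, 139]);
translate([2346, 184, 200]) cube([20, 909, 139]);
translate([504, 132, 339]) cube([68, 1013, 15]);
translate([730, 132, 339]) cube([68, 1013, 15]);
translate([956, 132, 339]) cube([68, 1013, 15]);
translate([1182, 132, 339]) cube([68, 1013, 15]);
translate([1408, 132, 339]) cube([68, 1013, 15]);
translate([1634, 132, 339]) cube([68, 1013, 15]);
translate([1860, 132, 339]) cube([68, 1013, 15]);
translate([2086, 132, 339]) cube([68, 1013, 15]);


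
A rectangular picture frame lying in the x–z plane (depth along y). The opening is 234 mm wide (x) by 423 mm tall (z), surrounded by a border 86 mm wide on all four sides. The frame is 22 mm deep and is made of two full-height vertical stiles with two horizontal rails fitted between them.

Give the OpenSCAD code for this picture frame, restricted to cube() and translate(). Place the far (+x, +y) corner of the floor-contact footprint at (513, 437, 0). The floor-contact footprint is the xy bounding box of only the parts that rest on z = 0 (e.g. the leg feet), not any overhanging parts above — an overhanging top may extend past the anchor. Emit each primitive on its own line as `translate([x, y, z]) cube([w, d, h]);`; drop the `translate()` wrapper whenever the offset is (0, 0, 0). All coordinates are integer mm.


translate([107, 415, 0]) cube([86, 22, 595]);
translate([427, 415, 0]) cube([86, 22, 595]);
translate([193, 415, 0]) cube([234, 22, 86]);
translate([193, 415, 509]) cube([234, 22, 86]);


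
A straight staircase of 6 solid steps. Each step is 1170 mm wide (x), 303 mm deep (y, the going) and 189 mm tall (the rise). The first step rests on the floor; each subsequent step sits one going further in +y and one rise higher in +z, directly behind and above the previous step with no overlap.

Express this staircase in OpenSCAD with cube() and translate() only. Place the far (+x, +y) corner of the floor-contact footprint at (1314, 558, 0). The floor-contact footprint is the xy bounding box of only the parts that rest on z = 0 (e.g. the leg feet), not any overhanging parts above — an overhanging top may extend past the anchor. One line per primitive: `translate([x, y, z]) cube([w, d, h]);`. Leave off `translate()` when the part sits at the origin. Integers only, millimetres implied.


translate([144, 255, 0]) cube([1170, 303, 189]);
translate([144, 558, 189]) cube([1170, 303, 189]);
translate([144, 861, 378]) cube([1170, 303, 189]);
translate([144, 1164, 567]) cube([1170, 303, 189]);
translate([144, 1467, 756]) cube([1170, 303, 189]);
translate([144, 1770, 945]) cube([1170, 303, 189]);


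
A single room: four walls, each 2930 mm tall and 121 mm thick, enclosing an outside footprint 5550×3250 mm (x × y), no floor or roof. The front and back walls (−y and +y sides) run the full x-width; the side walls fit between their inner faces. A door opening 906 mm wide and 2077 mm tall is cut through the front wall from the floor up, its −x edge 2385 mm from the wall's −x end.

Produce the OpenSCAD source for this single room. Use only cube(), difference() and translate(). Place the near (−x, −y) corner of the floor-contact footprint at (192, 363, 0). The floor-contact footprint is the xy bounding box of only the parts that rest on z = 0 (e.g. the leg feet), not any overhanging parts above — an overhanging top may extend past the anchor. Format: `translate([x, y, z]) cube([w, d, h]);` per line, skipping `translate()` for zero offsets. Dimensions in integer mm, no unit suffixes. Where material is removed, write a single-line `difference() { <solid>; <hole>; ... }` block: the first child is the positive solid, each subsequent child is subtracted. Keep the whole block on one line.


difference() { translate([192, 363, 0]) cube([5550, 121, 2930]); translate([2577, 363, 0]) cube([906, 121, 2077]); }
translate([192, 3492, 0]) cube([5550, 121, 2930]);
translate([192, 484, 0]) cube([121, 3008, 2930]);
translate([5621, 484, 0]) cube([121, 3008, 2930]);


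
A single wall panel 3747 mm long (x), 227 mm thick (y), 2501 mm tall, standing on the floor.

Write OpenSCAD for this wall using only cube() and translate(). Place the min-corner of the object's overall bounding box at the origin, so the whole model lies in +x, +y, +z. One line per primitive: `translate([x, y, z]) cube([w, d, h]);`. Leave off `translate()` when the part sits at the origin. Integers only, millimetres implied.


cube([3747, 227, 2501]);


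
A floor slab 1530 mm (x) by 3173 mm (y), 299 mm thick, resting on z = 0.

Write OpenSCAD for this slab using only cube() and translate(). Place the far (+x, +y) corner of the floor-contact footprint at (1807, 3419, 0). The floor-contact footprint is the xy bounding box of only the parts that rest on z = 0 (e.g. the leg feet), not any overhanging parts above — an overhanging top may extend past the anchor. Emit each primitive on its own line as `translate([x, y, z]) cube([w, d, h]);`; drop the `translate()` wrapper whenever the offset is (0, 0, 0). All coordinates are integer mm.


translate([277, 246, 0]) cube([1530, 3173, 299]);


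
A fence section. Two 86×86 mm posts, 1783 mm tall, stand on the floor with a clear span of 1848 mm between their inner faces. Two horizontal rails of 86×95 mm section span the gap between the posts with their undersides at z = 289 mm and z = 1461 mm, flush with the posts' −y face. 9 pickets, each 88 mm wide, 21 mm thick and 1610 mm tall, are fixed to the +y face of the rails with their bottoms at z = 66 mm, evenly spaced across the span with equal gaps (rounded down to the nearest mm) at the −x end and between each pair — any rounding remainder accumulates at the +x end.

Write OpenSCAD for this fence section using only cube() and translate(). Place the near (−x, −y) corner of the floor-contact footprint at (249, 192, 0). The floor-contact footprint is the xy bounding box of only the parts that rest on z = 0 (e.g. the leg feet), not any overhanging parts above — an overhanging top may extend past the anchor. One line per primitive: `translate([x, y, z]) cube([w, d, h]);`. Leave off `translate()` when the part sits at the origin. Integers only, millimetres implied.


translate([249, 192, 0]) cube([86, 86, 1783]);
translate([2183, 192, 0]) cube([86, 86, 1783]);
translate([335, 192, 289]) cube([1848, 86, 95]);
translate([335, 192, 1461]) cube([1848, 86, 95]);
translate([440, 278, 66]) cube([88, 21, 1610]);
translate([633, 278, 66]) cube([88, 21, 1610]);
translate([826, 278, 66]) cube([88, 21, 1610]);
translate([1019, 278, 66]) cube([88, 21, 1610]);
translate([1212, 278, 66]) cube([88, 21, 1610]);
translate([1405, 278, 66]) cube([88, 21, 1610]);
translate([1598, 278, 66]) cube([88, 21, 1610]);
translate([1791, 278, 66]) cube([88, 21, 1610]);
translate([1984, 278, 66]) cube([88, 21, 1610]);


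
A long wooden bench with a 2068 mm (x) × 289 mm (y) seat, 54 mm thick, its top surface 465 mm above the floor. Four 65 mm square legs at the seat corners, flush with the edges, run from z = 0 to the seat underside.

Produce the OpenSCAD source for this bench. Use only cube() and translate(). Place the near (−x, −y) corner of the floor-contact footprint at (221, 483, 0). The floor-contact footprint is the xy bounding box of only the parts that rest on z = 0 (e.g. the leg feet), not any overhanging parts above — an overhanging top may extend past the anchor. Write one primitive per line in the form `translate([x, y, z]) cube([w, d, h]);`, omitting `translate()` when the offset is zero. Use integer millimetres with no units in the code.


translate([221, 483, 411]) cube([2068, 289, 54]);
translate([221, 483, 0]) cube([65, 65, 411]);
translate([221, 707, 0]) cube([65, 65, 411]);
translate([2224, 483, 0]) cube([65, 65, 411]);
translate([2224, 707, 0]) cube([65, 65, 411]);


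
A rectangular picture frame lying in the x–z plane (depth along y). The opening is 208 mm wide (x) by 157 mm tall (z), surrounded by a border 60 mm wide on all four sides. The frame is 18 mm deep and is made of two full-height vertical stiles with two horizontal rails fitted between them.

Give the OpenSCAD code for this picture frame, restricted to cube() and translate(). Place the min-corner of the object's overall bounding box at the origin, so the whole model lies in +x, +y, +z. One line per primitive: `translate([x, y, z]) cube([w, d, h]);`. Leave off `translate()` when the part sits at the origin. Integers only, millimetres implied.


cube([60, 18, 277]);
translate([268, 0, 0]) cube([60, 18, 277]);
translate([60, 0, 0]) cube([208, 18, 60]);
translate([60, 0, 217]) cube([208, 18, 60]);


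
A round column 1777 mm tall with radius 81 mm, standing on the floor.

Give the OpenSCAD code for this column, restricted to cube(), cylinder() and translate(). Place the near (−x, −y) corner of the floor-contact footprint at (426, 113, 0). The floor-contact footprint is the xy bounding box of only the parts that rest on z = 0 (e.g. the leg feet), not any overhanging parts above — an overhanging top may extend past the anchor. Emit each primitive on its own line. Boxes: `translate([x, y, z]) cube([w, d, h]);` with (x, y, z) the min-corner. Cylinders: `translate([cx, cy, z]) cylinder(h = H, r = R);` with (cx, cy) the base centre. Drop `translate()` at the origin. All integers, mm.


translate([507, 194, 0]) cylinder(h = 1777, r = 81);


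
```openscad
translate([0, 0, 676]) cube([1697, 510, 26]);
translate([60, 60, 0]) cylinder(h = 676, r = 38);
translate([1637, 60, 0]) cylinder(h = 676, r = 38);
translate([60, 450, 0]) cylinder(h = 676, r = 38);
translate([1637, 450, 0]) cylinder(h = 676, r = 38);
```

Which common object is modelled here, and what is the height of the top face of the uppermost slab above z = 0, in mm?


A table. The table height is 702 mm.

A 1697×510×26 slab sits at z = 676 on four Ø76 mm round legs — a table. The top surface is at 676 + 26 = 702 mm.


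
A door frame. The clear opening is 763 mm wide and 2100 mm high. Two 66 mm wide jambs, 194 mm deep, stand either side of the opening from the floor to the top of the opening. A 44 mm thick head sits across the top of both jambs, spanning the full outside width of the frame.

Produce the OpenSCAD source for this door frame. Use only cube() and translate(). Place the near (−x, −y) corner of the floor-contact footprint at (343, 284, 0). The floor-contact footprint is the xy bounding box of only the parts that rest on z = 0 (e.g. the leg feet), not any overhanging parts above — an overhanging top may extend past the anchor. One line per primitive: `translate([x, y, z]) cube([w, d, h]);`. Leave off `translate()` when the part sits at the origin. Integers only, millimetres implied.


translate([343, 284, 0]) cube([66, 194, 2100]);
translate([1172, 284, 0]) cube([66, 194, 2100]);
translate([343, 284, 2100]) cube([895, 194, 44]);


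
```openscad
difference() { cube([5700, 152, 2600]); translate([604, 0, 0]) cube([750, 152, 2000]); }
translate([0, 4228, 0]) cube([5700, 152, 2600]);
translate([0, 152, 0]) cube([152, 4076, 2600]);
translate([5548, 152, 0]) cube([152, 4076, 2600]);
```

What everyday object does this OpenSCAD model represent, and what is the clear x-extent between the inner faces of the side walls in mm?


A single room. The interior width is 5396 mm.

Four walls enclosing a rectangle with a door in the front wall — a room. Outside width 5700 minus two 152 mm walls gives 5396 mm.


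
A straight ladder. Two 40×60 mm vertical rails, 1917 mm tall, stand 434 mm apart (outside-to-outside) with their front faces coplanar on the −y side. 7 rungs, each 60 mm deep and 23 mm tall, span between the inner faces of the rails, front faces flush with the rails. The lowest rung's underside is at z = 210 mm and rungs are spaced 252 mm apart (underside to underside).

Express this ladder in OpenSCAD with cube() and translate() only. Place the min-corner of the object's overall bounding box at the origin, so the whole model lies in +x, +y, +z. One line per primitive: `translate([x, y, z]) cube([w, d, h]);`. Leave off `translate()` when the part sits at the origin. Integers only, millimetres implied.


cube([40, 60, 1917]);
translate([394, 0, 0]) cube([40, 60, 1917]);
translate([40, 0, 210]) cube([354, 60, 23]);
translate([40, 0, 462]) cube([354, 60, 23]);
translate([40, 0, 714]) cube([354, 60, 23]);
translate([40, 0, 966]) cube([354, 60, 23]);
translate([40, 0, 1218]) cube([354, 60, 23]);
translate([40, 0, 1470]) cube([354, 60, 23]);
translate([40, 0, 1722]) cube([354, 60, 23]);


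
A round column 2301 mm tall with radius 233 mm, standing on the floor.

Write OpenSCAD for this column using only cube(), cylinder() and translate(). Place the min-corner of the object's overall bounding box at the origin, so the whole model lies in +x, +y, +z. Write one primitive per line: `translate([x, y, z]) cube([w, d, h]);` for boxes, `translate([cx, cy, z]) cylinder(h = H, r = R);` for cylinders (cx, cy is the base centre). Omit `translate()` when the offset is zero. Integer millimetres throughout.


translate([233, 233, 0]) cylinder(h = 2301, r = 233);


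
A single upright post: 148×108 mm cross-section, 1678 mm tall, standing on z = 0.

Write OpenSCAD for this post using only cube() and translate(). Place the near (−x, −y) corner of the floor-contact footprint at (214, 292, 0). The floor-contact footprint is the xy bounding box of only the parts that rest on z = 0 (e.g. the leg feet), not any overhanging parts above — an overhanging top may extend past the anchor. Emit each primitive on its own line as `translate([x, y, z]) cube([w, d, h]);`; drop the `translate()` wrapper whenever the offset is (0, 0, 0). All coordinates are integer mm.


translate([214, 292, 0]) cube([148, 108, 1678]);


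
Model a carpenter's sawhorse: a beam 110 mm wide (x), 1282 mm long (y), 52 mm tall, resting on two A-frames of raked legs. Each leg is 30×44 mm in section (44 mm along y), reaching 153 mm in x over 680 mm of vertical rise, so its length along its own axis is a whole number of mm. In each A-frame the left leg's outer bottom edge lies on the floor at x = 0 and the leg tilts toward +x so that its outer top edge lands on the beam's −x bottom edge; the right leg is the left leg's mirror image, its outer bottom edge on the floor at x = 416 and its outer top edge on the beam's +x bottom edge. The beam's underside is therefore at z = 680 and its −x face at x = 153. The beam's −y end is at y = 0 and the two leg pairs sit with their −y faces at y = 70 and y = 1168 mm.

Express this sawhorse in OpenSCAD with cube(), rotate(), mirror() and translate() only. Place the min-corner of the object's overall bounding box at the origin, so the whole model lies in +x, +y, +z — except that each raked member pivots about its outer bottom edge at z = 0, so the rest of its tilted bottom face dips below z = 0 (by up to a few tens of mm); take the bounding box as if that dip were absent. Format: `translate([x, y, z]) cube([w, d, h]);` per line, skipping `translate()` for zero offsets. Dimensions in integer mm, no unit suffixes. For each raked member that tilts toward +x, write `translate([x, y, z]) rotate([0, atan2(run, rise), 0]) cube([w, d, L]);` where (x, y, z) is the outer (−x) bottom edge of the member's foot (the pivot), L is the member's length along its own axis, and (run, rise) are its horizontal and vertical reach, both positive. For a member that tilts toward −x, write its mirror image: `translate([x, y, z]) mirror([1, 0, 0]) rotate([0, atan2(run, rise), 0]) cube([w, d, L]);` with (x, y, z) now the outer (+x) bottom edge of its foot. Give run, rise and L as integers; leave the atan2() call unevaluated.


translate([153, 0, 680]) cube([110, 1282, 52]);
translate([0, 70, 0]) rotate([0, atan2(153, 680), 0]) cube([30, 44, 697]);
translate([416, 70, 0]) mirror([1, 0, 0]) rotate([0, atan2(153, 680), 0]) cube([30, 44, 697]);
translate([0, 1168, 0]) rotate([0, atan2(153, 680), 0]) cube([30, 44, 697]);
translate([416, 1168, 0]) mirror([1, 0, 0]) rotate([0, atan2(153, 680), 0]) cube([30, 44, 697]);


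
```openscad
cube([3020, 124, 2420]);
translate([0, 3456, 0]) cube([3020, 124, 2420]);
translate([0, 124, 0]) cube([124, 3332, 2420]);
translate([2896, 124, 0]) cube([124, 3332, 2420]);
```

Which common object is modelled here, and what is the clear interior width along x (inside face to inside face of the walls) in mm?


A house (or room) frame. The interior width is 2772 mm.

Four 2420 mm walls enclosing a rectangle with no floor or roof — a room or house frame. Outside width is 3020 mm and wall thickness is 124 mm, so the interior width is 3020 − 2 × 124 = 2772 mm.


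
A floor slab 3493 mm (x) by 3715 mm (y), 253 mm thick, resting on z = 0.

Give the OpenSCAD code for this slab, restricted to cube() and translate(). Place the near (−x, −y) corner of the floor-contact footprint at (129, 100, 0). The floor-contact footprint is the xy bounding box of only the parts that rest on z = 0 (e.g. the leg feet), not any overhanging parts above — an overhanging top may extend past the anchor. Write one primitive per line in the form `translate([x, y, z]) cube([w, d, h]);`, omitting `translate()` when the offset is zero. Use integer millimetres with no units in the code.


translate([129, 100, 0]) cube([3493, 3715, 253]);


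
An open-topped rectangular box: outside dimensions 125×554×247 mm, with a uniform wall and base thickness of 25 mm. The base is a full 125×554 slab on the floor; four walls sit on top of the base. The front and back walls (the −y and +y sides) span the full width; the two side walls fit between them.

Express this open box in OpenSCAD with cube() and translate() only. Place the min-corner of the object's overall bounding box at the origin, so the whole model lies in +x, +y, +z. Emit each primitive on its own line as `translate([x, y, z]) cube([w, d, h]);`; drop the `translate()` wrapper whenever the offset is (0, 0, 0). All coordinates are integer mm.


cube([125, 554, 25]);
translate([0, 0, 25]) cube([125, 25, 222]);
translate([0, 529, 25]) cube([125, 25, 222]);
translate([0, 25, 25]) cube([25, 504, 222]);
translate([100, 25, 25]) cube([25, 504, 222]);


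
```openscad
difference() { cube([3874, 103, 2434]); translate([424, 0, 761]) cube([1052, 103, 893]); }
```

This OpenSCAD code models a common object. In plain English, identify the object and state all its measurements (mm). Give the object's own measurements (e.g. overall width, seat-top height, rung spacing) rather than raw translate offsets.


A wall 3874 mm long (x), 103 mm thick (y), 2434 mm tall, with a rectangular window opening cut through it. The opening is 1052 mm wide and 893 mm tall; its sill is at z = 761 mm and its near (−x) edge is 424 mm from the wall's −x end. The opening passes through the full wall thickness.


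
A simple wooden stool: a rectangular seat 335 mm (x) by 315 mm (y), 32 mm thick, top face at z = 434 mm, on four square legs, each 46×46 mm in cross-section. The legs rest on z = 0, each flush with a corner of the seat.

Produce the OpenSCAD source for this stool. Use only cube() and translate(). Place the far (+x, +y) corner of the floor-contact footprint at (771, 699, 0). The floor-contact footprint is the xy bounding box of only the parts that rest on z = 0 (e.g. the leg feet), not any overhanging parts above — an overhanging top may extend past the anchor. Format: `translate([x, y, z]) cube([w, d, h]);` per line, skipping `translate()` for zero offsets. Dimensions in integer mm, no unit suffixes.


translate([436, 384, 402]) cube([335, 315, 32]);
translate([436, 384, 0]) cube([46, 46, 402]);
translate([725, 384, 0]) cube([46, 46, 402]);
translate([436, 653, 0]) cube([46, 46, 402]);
translate([725, 653, 0]) cube([46, 46, 402]);


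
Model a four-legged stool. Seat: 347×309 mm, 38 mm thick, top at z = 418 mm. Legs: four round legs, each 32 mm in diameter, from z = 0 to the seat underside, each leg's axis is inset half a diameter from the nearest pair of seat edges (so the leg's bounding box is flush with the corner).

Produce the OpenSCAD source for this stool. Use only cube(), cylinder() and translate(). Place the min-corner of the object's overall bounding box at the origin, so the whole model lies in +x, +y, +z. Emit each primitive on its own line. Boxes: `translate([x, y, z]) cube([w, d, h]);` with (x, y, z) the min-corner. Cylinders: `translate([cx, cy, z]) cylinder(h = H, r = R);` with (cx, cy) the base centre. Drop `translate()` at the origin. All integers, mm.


// leg_h = 418 - 38 = 380
translate([0, 0, 380]) cube([347, 309, 38]);
translate([16, 16, 0]) cylinder(h = 380, r = 16);
translate([331, 16, 0]) cylinder(h = 380, r = 16);
translate([16, 293, 0]) cylinder(h = 380, r = 16);
translate([331, 293, 0]) cylinder(h = 380, r = 16);


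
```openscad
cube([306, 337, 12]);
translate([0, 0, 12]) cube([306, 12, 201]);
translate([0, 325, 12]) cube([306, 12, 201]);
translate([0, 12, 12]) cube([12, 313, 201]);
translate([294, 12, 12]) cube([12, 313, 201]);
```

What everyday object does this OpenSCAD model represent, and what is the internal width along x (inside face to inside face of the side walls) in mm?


An open box. The internal width is 282 mm.

A 306×337 base slab with four walls standing on it — an open box. The base is 306 mm wide and the walls are 12 mm thick, so the internal width is 306 − 2 × 12 = 282 mm.


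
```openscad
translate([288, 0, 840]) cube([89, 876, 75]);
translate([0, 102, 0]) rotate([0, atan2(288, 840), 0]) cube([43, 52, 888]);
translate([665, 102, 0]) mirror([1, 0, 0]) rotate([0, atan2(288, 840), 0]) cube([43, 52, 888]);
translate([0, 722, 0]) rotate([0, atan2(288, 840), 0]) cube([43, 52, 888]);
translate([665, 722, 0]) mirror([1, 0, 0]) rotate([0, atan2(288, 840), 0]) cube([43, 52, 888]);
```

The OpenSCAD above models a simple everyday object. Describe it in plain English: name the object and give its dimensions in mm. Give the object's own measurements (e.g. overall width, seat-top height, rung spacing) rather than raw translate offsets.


A sawhorse. A 89×876×75 mm beam (x, y, z) sits on two A-frame leg pairs. Each pair is two raked legs of 43×52 mm section (52 mm along y) splaying symmetrically in x. Each leg rises 840 mm vertically over 288 mm of horizontal reach and is 888 mm long along its own axis. Every leg's outer bottom edge rests on the floor and its outer top edge meets a bottom edge of the beam — the left legs (tilting toward +x) meet the beam's −x bottom edge, the right legs (their mirror images, tilting toward −x) meet its +x bottom edge — so the leg tops tuck under the beam, the beam's underside is 840 mm above the floor, and the feet are 665 mm apart outside-to-outside with the beam centred between them. The two leg pairs are set in 102 mm from either end of the beam.


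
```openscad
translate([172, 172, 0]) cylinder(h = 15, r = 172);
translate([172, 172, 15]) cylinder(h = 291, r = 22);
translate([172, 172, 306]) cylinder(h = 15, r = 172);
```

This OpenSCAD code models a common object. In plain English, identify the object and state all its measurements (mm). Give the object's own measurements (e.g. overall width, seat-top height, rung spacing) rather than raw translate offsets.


A spool: two coaxial disc flanges of radius 172 mm and thickness 15 mm, joined by a core cylinder of radius 22 mm and height 291 mm. The lower flange rests on z = 0 and the three cylinders share a vertical axis.


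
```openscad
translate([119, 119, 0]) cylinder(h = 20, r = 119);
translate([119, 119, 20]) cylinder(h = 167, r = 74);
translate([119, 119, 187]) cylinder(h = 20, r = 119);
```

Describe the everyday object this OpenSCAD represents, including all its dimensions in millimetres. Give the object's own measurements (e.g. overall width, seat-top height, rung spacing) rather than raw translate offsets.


A spool: two coaxial disc flanges of radius 119 mm and thickness 20 mm, joined by a core cylinder of radius 74 mm and height 167 mm. The lower flange rests on z = 0 and the three cylinders share a vertical axis.


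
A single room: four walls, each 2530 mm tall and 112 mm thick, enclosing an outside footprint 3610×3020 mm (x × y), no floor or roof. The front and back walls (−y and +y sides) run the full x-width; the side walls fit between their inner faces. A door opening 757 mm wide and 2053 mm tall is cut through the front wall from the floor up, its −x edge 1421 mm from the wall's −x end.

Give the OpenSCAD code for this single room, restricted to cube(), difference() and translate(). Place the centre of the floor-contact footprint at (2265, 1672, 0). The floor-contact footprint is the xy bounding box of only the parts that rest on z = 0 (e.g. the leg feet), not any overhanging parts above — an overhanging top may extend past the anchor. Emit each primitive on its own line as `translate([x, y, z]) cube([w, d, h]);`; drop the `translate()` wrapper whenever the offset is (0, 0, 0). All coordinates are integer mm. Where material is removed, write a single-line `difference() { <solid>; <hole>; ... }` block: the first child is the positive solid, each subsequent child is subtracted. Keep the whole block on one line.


difference() { translate([460, 162, 0]) cube([3610, 112, 2530]); translate([1881, 162, 0]) cube([757, 112, 2053]); }
translate([460, 3070, 0]) cube([3610, 112, 2530]);
translate([460, 274, 0]) cube([112, 2796, 2530]);
translate([3958, 274, 0]) cube([112, 2796, 2530]);


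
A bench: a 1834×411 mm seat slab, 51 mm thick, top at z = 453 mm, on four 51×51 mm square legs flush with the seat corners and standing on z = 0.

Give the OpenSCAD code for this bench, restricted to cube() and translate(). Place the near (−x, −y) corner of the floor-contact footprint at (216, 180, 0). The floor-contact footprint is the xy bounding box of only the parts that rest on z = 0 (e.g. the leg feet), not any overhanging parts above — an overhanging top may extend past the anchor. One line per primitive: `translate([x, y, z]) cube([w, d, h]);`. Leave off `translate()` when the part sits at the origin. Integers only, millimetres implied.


translate([216, 180, 402]) cube([1834, 411, 51]);
translate([216, 180, 0]) cube([51, 51, 402]);
translate([216, 540, 0]) cube([51, 51, 402]);
translate([1999, 180, 0]) cube([51, 51, 402]);
translate([1999, 540, 0]) cube([51, 51, 402]);


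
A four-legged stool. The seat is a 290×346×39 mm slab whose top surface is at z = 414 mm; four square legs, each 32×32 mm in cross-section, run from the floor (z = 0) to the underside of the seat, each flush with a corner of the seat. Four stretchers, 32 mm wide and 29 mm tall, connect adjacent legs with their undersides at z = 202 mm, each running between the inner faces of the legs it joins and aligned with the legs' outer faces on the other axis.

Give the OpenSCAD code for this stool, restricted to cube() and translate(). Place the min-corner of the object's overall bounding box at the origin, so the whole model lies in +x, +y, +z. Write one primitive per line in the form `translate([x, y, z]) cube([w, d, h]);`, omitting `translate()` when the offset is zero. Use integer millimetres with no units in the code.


translate([0, 0, 375]) cube([290, 346, 39]);
cube([32, 32, 375]);
translate([258, 0, 0]) cube([32, 32, 375]);
translate([0, 314, 0]) cube([32, 32, 375]);
translate([258, 314, 0]) cube([32, 32, 375]);
translate([32, 0, 202]) cube([226, 32, 29]);
translate([32, 314, 202]) cube([226, 32, 29]);
translate([0, 32, 202]) cube([32, 282, 29]);
translate([258, 32, 202]) cube([32, 282, 29]);


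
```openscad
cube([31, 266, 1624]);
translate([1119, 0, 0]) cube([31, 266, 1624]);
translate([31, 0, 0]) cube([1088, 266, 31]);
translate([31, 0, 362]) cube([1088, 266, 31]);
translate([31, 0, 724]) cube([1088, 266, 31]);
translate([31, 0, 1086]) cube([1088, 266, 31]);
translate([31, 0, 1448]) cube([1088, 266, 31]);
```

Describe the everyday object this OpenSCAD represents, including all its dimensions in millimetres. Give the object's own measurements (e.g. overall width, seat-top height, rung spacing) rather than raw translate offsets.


An open bookshelf. Two side panels, each 31 mm thick, 266 mm deep and 1624 mm tall, stand 1150 mm apart (outside-to-outside). Between them sit 5 shelves, each 31 mm thick and 266 mm deep, spanning the full gap between the sides. The bottom shelf rests on the floor (its underside at z = 0) and the clear gap between one shelf's top and the next shelf's underside is 331 mm.


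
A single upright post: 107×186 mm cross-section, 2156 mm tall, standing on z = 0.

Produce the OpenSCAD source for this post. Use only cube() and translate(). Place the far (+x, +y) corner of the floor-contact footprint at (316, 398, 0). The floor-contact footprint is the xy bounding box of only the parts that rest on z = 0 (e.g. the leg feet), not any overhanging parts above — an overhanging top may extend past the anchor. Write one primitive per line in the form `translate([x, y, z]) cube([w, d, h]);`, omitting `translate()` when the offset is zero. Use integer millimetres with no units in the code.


translate([209, 212, 0]) cube([107, 186, 2156]);
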